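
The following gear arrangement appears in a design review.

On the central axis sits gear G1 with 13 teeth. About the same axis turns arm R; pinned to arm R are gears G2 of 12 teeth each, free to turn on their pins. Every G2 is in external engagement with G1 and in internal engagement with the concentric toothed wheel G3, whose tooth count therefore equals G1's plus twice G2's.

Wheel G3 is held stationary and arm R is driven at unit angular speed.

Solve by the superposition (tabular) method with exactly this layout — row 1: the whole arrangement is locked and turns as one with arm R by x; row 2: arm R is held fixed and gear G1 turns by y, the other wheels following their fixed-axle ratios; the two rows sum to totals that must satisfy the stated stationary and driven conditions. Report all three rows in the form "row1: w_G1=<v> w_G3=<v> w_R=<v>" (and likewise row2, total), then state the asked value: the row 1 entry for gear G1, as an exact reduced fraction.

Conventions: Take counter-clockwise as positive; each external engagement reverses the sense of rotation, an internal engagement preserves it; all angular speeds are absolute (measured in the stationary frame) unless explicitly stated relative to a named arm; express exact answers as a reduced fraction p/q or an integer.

class = planetary set [G3 = 13+2·12 = 37; Willis about the carrier]
row 1 — lock + rotate with arm: ω_sun = ω_ring = ω_arm = x
row 2: sun turns y, ring = −(13/37)·y, arm 0
boundary: total ω_ring = x − (13/37)·y = 0 and total ω_arm = x = 1  ⇒  y = 37/13, x = 1
row 2 ring = −(13/37)·37/13 = -1
totals (row 1 + row 2): sun 1 + 37/13 = 50/13, ring 1 + (-1) = 0, arm 1 + 0 = 1
asked cell (row1, sun) = 1

row1: w_G1=1 w_G3=1 w_R=1
row2: w_G1=37/13 w_G3=-1 w_R=0
total: w_G1=50/13 w_G3=0 w_R=1
asked value: 1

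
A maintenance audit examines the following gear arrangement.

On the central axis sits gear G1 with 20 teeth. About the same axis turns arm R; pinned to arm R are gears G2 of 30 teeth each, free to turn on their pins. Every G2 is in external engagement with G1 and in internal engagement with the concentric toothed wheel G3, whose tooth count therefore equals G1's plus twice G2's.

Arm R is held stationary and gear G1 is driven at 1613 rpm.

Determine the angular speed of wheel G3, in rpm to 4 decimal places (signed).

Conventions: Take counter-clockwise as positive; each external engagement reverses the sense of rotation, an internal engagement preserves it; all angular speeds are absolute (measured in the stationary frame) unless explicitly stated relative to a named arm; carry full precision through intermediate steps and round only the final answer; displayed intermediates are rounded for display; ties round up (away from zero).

class = planetary set [G3 = 20+2·30 = 80; Willis about the carrier]
normalise by the input: solve with ω_sun = 1, then scale by 1613 rpm
ring teeth: 20 + 2·30 = 80
20(ω_sun−ω_arm) = −80(ω_ring−ω_arm),  ω_arm = 0, ω_sun = 1
ω_ring = 0 − (20/80)(1−0) = -1/4
scale: ω_ring = -1/4 × 1613 rpm = -403.2500 rpm

-403.2500 rpm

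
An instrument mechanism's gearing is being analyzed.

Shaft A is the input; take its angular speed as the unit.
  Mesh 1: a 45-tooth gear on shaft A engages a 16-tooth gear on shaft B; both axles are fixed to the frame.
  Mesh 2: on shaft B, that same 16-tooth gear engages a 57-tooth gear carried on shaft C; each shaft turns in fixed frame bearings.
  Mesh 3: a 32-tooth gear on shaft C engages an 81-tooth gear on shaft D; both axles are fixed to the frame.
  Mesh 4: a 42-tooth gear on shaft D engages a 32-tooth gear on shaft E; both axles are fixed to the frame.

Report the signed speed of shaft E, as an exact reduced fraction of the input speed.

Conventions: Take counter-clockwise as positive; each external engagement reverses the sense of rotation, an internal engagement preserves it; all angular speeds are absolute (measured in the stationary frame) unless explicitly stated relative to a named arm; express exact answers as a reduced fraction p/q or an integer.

4-mesh fixed-axis compound train (all bearings frame-fixed)
mesh 1 [45T→16T]: |ω|/ω_in = 1×45/16 = 45/16, sense flips to −
mesh 2 [16T→57T]: |ω|/ω_in = (45/16)×16/57 = 15/19, sense flips to +
mesh 3 [32T→81T]: |ω|/ω_in = (15/19)×32/81 = 160/513, sense flips to −
mesh 4 [42T→32T]: |ω|/ω_in = (160/513)×42/32 = 70/171, sense flips to +
signed output speed (× input speed) = 70/171

70/171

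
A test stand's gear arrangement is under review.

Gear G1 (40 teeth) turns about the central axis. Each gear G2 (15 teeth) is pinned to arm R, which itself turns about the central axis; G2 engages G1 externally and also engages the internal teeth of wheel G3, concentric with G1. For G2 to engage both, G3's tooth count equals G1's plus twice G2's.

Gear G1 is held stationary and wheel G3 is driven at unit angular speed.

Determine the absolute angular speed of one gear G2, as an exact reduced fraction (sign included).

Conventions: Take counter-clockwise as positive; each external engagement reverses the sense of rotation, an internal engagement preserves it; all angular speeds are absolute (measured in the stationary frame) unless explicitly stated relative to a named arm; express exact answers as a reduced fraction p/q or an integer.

topology: planetary set — G1 40T / G2 15T / G3 70T, arm = carrier (Willis)
ring teeth: 40 + 2·15 = 70
40(ω_sun−ω_arm) = −70(ω_ring−ω_arm),  ω_sun = 0, ω_ring = 1
40(0−ω_arm) = −70(1−ω_arm)  ⇒  110·ω_arm = 70  ⇒  ω_arm = 7/11
sun–planet mesh: 40·(0−7/11) = −15·(ω_p−ω_arm)  ⇒  ω_p−ω_arm = 56/33
ω_p = 7/11 + 56/33 = 7/3
exact speed ratio = 7/3

7/3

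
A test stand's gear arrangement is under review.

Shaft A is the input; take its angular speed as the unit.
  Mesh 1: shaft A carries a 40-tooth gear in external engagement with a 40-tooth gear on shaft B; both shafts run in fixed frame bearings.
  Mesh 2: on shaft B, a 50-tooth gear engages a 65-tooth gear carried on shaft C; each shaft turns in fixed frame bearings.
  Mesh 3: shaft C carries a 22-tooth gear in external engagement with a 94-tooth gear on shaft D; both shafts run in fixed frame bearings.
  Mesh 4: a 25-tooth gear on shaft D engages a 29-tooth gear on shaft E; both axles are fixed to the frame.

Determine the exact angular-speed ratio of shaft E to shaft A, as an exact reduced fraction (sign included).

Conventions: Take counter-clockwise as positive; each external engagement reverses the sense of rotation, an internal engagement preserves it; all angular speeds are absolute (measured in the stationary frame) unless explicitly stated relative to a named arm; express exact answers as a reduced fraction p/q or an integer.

class = fixed-axis compound train [4 meshes; 4 ratios multiply, 4 sense flips]
mesh 1 [40T→40T]: running ratio 1, sense −
mesh 2 [50T→65T]: running ratio 10/13, sense +
mesh 3 [22T→94T]: running ratio 110/611, sense −
mesh 4 [25T→29T]: running ratio 2750/17719, sense +
ω_out/ω_in = 2750/17719

2750/17719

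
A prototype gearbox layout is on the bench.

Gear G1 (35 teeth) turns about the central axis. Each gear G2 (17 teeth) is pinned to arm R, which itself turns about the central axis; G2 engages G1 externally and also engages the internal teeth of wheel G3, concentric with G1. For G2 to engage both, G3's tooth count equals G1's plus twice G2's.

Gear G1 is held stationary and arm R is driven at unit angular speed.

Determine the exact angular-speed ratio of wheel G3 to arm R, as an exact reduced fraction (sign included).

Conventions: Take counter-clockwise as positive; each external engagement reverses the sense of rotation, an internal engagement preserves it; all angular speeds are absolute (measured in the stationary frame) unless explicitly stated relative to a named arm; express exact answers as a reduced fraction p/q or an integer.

class = planetary set [G3 = 35+2·17 = 69; Willis about the carrier]
ring teeth: 35 + 2·17 = 69
35(ω_sun−ω_arm) = −69(ω_ring−ω_arm),  ω_sun = 0, ω_arm = 1
ω_ring = 1 − (35/69)(0−1) = 104/69
ω_out/ω_in = 104/69

104/69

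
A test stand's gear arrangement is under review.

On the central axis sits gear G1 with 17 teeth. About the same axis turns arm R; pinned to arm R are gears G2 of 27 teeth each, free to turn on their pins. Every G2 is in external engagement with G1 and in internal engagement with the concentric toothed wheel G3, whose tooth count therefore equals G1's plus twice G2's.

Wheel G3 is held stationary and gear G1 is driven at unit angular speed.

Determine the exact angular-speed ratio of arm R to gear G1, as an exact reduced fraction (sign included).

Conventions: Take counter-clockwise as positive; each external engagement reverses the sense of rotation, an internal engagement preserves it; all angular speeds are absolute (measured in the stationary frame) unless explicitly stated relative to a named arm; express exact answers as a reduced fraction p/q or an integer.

recognized (axles ride arm R): planetary set, 17/27/71 teeth
ring teeth: 17 + 2·27 = 71
17(ω_sun−ω_arm) = −71(ω_ring−ω_arm),  ω_ring = 0, ω_sun = 1
17(1−ω_arm) = −71(0−ω_arm)  ⇒  88·ω_arm = 17  ⇒  ω_arm = 17/88
ω_out/ω_in = 17/88

17/88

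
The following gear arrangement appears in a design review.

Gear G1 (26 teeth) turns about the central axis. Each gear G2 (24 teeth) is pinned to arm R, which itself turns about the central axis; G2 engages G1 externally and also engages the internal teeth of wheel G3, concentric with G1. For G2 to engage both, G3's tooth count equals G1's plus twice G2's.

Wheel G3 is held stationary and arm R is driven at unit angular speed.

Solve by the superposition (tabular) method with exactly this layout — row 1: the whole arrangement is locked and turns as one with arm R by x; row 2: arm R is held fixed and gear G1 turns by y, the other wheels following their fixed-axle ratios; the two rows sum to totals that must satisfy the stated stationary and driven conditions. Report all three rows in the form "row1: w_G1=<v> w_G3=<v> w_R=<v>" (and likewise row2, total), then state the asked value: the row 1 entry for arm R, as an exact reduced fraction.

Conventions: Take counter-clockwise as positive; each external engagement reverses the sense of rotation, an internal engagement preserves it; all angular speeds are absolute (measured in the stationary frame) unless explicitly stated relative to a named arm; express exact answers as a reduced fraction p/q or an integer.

class = planetary set [G3 = 26+2·24 = 74; Willis about the carrier]
row 1: whole set turns with the arm by x
superposition row 2 [arm held]: sun y, ring −(26/74)·y, arm 0
boundary: total ω_ring = x − (26/74)·y = 0 and total ω_arm = x = 1  ⇒  y = 37/13, x = 1
row 2 ring = −(26/74)·37/13 = -1
totals (row 1 + row 2): sun 1 + 37/13 = 50/13, ring 1 + (-1) = 0, arm 1 + 0 = 1
asked cell (row1, arm) = 1

row1: w_G1=1 w_G3=1 w_R=1
row2: w_G1=37/13 w_G3=-1 w_R=0
total: w_G1=50/13 w_G3=0 w_R=1
asked value: 1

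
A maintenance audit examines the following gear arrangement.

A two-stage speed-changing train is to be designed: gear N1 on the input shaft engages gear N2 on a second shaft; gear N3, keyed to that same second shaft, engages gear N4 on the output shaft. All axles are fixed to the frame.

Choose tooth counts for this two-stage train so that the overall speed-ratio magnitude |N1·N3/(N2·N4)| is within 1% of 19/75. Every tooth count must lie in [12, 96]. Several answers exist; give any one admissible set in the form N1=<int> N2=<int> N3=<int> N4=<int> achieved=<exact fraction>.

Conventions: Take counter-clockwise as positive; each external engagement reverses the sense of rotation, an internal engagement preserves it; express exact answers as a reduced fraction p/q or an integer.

N1=12 N2=75 N3=19 N4=12 achieved=19/75

2-stage fixed-axis compound train for ratio 19/75
target = 19/75 in lowest terms: an exact hit needs N1·N3 = k·19 and N2·N4 = k·75 for one integer k, every count in [12, 96]; additionally prefer no 1:1 stage (N1 ≠ N2, N3 ≠ N4)
k = 1…11: no 1:1-free in-range split of k·19 and k·75 into factor pairs; take k = 12
k = 12: N1·N3 = 228 = 12·19, N2·N4 = 900 = 75·12
achieved = 12·19/(75·12) = 19/75; |achieved − target| = 0 ≤ 19/7500 ✓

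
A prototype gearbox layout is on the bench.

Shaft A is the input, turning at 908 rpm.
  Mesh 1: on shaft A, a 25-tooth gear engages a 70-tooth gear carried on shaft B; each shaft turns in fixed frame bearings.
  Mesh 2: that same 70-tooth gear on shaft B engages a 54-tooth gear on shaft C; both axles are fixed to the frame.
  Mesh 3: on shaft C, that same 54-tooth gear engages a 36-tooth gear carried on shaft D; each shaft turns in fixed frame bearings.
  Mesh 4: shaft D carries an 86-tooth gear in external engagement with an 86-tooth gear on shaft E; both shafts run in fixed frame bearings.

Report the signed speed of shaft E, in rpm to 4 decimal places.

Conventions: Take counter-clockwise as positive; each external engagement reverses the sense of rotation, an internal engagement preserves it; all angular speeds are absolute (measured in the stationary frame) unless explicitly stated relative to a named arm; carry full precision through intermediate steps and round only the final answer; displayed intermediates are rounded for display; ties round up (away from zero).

+630.5556 rpm

4-mesh fixed-axis compound train (all bearings frame-fixed)
mesh 1 [25T→70T]: ω = 908.0000×25/70 = 324.2857 rpm, sense flips to −
mesh 2 [70T→54T]: ω = 324.2857×70/54 = 420.3704 rpm, sense flips to +
mesh 3 [54T→36T]: ω = 420.3704×54/36 = 630.5556 rpm, sense flips to −
mesh 4 [86T→86T]: ω = 630.5556×86/86 = 630.5556 rpm, sense flips to +
signed output speed = +630.5556 rpm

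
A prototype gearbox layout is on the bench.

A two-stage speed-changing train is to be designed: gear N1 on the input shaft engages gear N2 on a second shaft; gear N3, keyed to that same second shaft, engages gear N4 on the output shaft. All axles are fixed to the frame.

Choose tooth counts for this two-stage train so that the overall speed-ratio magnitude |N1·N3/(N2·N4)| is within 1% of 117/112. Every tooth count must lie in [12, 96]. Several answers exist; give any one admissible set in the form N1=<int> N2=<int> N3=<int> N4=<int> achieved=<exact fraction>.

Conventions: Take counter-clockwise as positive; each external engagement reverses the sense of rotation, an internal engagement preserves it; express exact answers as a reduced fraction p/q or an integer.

design class (target 117/112): fixed-axis compound train
target = 117/112 in lowest terms: an exact hit needs N1·N3 = k·117 and N2·N4 = k·112 for one integer k, every count in [12, 96]; additionally prefer no 1:1 stage (N1 ≠ N2, N3 ≠ N4)
k = 1: no 1:1-free in-range split of k·117 and k·112 into factor pairs; take k = 2
k = 2: N1·N3 = 234 = 13·18, N2·N4 = 224 = 14·16
achieved = 13·18/(14·16) = 117/112; |achieved − target| = 0 ≤ 117/11200 ✓

N1=13 N2=14 N3=18 N4=16 achieved=117/112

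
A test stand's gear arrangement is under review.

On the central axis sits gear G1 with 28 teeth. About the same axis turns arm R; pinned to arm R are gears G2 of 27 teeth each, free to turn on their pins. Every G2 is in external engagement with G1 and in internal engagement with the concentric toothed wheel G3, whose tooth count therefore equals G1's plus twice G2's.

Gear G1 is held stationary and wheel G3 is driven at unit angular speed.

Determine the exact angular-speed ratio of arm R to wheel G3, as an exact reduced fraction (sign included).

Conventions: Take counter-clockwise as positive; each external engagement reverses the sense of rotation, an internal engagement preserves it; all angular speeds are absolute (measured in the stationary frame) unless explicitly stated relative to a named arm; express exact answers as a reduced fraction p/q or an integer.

41/55

class = planetary set [G3 = 28+2·27 = 82; Willis about the carrier]
ring teeth: 28 + 2·27 = 82
28(ω_sun−ω_arm) = −82(ω_ring−ω_arm),  ω_sun = 0, ω_ring = 1
28(0−ω_arm) = −82(1−ω_arm)  ⇒  110·ω_arm = 82  ⇒  ω_arm = 41/55
ω_out/ω_in = 41/55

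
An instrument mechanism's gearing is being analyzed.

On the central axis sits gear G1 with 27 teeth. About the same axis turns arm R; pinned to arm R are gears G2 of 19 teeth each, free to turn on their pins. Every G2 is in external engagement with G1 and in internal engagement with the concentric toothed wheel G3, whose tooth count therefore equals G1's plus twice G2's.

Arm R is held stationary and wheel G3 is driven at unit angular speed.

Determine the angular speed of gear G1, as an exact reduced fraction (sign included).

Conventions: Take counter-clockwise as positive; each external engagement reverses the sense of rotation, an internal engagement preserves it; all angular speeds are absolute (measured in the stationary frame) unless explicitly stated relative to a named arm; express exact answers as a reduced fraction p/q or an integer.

recognized (axles ride arm R): planetary set, 27/19/65 teeth
ring teeth: 27 + 2·19 = 65
27(ω_sun−ω_arm) = −65(ω_ring−ω_arm),  ω_arm = 0, ω_ring = 1
ω_sun = 0 − (65/27)(1−0) = -65/27
exact speed ratio = -65/27

-65/27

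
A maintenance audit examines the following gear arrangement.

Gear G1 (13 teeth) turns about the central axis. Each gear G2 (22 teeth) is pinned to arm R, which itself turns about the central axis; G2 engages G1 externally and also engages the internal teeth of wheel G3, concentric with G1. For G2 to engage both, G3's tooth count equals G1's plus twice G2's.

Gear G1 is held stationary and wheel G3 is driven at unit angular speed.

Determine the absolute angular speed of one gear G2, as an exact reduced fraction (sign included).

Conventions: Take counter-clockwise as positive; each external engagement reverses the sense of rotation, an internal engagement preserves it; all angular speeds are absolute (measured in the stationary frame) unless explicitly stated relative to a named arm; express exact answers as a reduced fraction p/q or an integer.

recognized (axles ride arm R): planetary set, 13/22/57 teeth
ring teeth: 13 + 2·22 = 57
13(ω_sun−ω_arm) = −57(ω_ring−ω_arm),  ω_sun = 0, ω_ring = 1
13(0−ω_arm) = −57(1−ω_arm)  ⇒  70·ω_arm = 57  ⇒  ω_arm = 57/70
sun–planet mesh: 13·(0−57/70) = −22·(ω_p−ω_arm)  ⇒  ω_p−ω_arm = 741/1540
ω_p = 57/70 + 741/1540 = 57/44
exact speed ratio = 57/44

57/44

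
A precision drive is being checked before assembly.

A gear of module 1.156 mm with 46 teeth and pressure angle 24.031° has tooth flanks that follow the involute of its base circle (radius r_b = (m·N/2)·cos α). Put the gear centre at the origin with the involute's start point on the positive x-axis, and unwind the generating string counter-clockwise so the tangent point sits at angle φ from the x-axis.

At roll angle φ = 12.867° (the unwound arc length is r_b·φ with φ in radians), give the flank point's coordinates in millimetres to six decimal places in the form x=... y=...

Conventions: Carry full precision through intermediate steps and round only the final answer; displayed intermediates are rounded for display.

topology: single-mesh involute geometry — m = 1.156, N = 46
pitch radius r_p = m·N/2 = 1.156·46/2 = 26.588000
base radius r_b = r_p·cos α = 26.588000·cos 24.031° = 24.283492
roll angle φ = 12.867° = 0.22457151 rad
x = r_b·(cos φ + φ·sin φ) = 24.888130
y = r_b·(sin φ − φ·cos φ) = 0.091214

x=24.888130 y=0.091214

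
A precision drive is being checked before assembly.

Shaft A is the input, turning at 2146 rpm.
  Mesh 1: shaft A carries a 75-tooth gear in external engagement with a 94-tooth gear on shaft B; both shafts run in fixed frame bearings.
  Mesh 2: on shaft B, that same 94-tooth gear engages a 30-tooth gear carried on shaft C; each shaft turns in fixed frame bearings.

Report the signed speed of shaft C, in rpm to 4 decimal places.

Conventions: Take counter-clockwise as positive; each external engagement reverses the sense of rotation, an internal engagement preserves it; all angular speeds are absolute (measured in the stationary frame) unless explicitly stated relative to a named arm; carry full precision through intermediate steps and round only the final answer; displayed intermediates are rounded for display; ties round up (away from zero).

+5365.0000 rpm

2-mesh fixed-axis compound train (all bearings frame-fixed)
mesh 1 [75T→94T]: ω = 2146.0000×75/94 = 1712.2340 rpm, sense flips to −
mesh 2 [94T→30T]: ω = 1712.2340×94/30 = 5365.0000 rpm, sense flips to +
signed output speed = +5365.0000 rpm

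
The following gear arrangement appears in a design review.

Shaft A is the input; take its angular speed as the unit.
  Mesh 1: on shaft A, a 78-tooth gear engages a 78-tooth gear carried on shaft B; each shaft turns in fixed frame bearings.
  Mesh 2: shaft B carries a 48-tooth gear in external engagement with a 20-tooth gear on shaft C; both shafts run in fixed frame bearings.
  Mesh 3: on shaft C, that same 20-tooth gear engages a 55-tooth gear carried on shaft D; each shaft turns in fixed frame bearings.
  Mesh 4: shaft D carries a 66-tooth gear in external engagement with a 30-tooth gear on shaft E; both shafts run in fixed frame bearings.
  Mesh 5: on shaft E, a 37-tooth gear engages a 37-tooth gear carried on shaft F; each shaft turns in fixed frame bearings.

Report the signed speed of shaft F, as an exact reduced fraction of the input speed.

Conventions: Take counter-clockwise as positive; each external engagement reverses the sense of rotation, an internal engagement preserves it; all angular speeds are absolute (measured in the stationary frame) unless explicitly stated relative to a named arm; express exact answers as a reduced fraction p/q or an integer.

-48/25

5-mesh fixed-axis compound train (all bearings frame-fixed)
mesh 1 [78T→78T]: |ω|/ω_in = 1×78/78 = 1, sense flips to −
mesh 2 [48T→20T]: |ω|/ω_in = 1×48/20 = 12/5, sense flips to +
mesh 3 [20T→55T]: |ω|/ω_in = (12/5)×20/55 = 48/55, sense flips to −
mesh 4 [66T→30T]: |ω|/ω_in = (48/55)×66/30 = 48/25, sense flips to +
mesh 5 [37T→37T]: |ω|/ω_in = (48/25)×37/37 = 48/25, sense flips to −
signed output speed (× input speed) = -48/25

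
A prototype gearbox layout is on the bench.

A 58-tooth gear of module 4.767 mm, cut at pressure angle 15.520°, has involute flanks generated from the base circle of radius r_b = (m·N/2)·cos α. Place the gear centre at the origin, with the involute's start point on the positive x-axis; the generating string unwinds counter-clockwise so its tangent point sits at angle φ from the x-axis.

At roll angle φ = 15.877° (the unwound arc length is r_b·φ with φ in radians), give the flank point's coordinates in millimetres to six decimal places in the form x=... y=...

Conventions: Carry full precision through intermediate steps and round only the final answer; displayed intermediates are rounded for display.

recognized (one wheel, involute flank): single-mesh tooth geometry, m = 4.767, N = 58
pitch radius r_p = m·N/2 = 4.767·58/2 = 138.243000
base radius r_b = r_p·cos α = 138.243000·cos 15.520° = 133.202261
roll angle φ = 15.877° = 0.27710593 rad
x = r_b·(cos φ + φ·sin φ) = 138.218650
y = r_b·(sin φ − φ·cos φ) = 0.937539

x=138.218650 y=0.937539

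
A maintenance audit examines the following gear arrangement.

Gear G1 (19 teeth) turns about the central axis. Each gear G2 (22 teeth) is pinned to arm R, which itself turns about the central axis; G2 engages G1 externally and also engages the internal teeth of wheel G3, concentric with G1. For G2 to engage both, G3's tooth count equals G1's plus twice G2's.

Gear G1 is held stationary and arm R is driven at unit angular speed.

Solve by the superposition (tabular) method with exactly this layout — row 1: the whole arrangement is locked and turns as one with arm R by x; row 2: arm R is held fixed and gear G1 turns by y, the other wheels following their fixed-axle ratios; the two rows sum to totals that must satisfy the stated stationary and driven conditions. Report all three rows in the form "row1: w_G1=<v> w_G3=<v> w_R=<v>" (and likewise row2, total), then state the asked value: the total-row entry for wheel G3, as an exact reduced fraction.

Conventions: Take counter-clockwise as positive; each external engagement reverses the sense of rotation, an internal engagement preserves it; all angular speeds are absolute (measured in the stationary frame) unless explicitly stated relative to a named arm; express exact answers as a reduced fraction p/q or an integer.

topology: planetary set — G1 19T / G2 22T / G3 63T, arm = carrier (Willis)
row 1 — lock + rotate with arm: ω_sun = ω_ring = ω_arm = x
row 2: sun turns y, ring = −(19/63)·y, arm 0
boundary: total ω_sun = x + y = 0 and total ω_arm = x = 1  ⇒  y = -1, x = 1
row 2 ring = −(19/63)·(-1) = 19/63
totals (row 1 + row 2): sun 1 + (-1) = 0, ring 1 + 19/63 = 82/63, arm 1 + 0 = 1
asked cell (total, ring) = 82/63

row1: w_G1=1 w_G3=1 w_R=1
row2: w_G1=-1 w_G3=19/63 w_R=0
total: w_G1=0 w_G3=82/63 w_R=1
asked value: 82/63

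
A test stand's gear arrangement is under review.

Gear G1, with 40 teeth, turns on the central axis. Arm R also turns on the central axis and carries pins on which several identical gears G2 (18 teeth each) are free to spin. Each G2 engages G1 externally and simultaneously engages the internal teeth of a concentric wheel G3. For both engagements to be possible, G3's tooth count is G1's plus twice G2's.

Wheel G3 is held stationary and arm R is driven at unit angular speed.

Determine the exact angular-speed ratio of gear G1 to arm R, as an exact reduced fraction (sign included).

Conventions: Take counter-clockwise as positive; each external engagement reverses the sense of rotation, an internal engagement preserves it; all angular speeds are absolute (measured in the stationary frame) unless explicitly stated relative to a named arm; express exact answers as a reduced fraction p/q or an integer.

recognized (axles ride arm R): planetary set, 40/18/76 teeth
ring teeth: 40 + 2·18 = 76
40(ω_sun−ω_arm) = −76(ω_ring−ω_arm),  ω_ring = 0, ω_arm = 1
ω_sun = 1 − (76/40)(0−1) = 29/10
ω_out/ω_in = 29/10

29/10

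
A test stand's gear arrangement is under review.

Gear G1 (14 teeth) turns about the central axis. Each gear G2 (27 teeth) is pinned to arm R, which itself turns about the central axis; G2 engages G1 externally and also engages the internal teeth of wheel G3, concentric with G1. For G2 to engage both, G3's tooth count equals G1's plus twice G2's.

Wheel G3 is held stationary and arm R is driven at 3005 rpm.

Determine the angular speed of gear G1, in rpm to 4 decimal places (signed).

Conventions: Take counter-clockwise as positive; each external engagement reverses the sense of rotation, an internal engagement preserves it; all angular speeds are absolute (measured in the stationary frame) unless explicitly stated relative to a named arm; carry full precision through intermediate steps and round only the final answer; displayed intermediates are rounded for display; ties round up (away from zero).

topology: planetary set — G1 14T / G2 27T / G3 68T, arm = carrier (Willis)
normalise by the input: solve with ω_arm = 1, then scale by 3005 rpm
ring teeth: 14 + 2·27 = 68
14(ω_sun−ω_arm) = −68(ω_ring−ω_arm),  ω_ring = 0, ω_arm = 1
ω_sun = 1 − (68/14)(0−1) = 41/7
scale: ω_sun = 41/7 × 3005 rpm = +17600.7143 rpm

+17600.7143 rpm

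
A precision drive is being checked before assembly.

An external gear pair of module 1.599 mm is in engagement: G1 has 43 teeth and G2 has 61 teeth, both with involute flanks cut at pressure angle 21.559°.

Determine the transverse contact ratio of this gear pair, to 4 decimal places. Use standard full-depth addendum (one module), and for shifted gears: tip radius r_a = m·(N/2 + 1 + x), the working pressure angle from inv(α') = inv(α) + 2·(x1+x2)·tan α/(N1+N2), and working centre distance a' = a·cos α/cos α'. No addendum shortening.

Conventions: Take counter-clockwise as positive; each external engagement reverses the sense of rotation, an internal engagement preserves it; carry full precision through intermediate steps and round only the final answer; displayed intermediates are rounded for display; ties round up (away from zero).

1.6787

class = single-mesh tooth geometry [involute pair 43T × 61T, m = 1.599]
base radii: r_b1 = 31.973369, r_b2 = 45.357570
tip radii: r_a1 = 35.977500, r_a2 = 50.368500
no profile shift: α' = α, a' = a
action lengths: √(r_a1²−r_b1²) = 16.494975, √(r_a2²−r_b2²) = 21.901522
base pitch p_b = π·m·cos α = 4.671967
CR = (16.494975 + 21.901522 − 83.148000·sin 21.55900°)/4.671967 = 1.678737
contact ratio ≈ 1.6787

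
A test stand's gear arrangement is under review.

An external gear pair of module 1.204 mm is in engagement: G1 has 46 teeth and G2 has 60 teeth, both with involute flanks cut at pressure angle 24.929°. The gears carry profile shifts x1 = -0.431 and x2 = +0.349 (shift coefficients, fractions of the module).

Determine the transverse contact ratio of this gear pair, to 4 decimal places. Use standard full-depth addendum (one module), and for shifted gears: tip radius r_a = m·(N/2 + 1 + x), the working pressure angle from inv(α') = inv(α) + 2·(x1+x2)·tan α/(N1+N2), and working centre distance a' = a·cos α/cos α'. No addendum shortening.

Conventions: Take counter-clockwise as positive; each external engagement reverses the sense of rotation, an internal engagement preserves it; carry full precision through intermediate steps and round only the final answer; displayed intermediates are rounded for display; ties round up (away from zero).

topology: single-mesh involute geometry — m = 1.204, 46T/60T pair
base radii: r_b1 = 25.111958, r_b2 = 32.754728
tip radii: r_a1 = 28.377076, r_a2 = 37.744196
inv(α') = inv(24.929°) + 2·(-0.431+0.349)·tan α/(46+60) = 0.02898764  ⇒  α' = 24.73660°
a' = a·cos α / cos α' = 63.8120·cos 24.929°/cos 24.73660° = 63.712914
action lengths: √(r_a1²−r_b1²) = 13.215445, √(r_a2²−r_b2²) = 18.755056
base pitch p_b = π·m·cos α = 3.430067
CR = (13.215445 + 18.755056 − 63.712914·sin 24.73660°)/3.430067 = 1.548076
contact ratio ≈ 1.5481

1.5481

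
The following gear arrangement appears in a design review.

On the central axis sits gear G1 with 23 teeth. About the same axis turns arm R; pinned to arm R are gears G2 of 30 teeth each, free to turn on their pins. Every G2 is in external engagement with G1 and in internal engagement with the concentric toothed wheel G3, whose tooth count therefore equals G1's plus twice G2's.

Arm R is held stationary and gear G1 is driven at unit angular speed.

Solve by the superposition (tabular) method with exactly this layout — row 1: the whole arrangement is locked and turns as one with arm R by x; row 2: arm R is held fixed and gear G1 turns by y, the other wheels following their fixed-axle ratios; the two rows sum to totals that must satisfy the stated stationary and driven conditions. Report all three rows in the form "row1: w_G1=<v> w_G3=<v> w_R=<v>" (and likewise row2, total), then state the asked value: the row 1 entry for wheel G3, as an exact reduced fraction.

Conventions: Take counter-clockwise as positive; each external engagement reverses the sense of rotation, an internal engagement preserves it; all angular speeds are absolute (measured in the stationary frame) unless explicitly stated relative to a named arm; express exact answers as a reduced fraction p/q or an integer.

row1: w_G1=0 w_G3=0 w_R=0
row2: w_G1=1 w_G3=-23/83 w_R=0
total: w_G1=1 w_G3=-23/83 w_R=0
asked value: 0

topology: planetary set — G1 23T / G2 30T / G3 83T, arm = carrier (Willis)
row 1 (train locked, turned with arm): all members turn x
row 2: sun turns y, ring = −(23/83)·y, arm 0
boundary: total ω_arm = x = 0 and total ω_sun = x + y = 1  ⇒  y = 1, x = 0
row 2 ring = −(23/83)·1 = -23/83
totals (row 1 + row 2): sun 0 + 1 = 1, ring 0 + (-23/83) = -23/83, arm 0 + 0 = 0
asked cell (row1, ring) = 0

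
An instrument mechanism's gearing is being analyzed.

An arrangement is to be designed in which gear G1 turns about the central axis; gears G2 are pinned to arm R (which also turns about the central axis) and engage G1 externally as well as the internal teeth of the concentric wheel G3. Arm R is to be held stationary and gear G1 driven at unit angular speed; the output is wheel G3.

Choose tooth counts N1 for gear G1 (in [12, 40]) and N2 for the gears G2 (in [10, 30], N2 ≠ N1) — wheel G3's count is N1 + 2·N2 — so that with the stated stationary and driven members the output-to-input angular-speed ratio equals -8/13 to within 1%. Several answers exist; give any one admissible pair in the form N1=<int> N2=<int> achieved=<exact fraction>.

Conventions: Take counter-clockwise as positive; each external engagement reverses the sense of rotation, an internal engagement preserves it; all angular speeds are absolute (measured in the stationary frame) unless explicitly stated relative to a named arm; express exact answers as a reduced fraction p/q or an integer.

design class (target -8/13): planetary set
Willis with ω_arm = 0: ω_ring/ω_sun = −N1/N3; set equal to -8/13  ⇒  N3/N1 = −1/(-8/13) = 13/8
N3 = N1 + 2·N2  ⇒  N2/N1 = (N3/N1 − 1)/2 = (13/8 − 1)/2 = 5/16
smallest multiple with N1 ≥ 12 and N2 ≥ 10: k = 2  ⇒  N1 = 2·16 = 32, N2 = 2·5 = 10 (N1 ≤ 40, N2 ≤ 30, N2 ≠ N1 ✓), N3 = 32 + 2·10 = 52
check: −N1/N3 with N1 = 32, N3 = 52 gives -8/13; |achieved − target| = 0 ≤ 2/325 ✓

N1=32 N2=10 achieved=-8/13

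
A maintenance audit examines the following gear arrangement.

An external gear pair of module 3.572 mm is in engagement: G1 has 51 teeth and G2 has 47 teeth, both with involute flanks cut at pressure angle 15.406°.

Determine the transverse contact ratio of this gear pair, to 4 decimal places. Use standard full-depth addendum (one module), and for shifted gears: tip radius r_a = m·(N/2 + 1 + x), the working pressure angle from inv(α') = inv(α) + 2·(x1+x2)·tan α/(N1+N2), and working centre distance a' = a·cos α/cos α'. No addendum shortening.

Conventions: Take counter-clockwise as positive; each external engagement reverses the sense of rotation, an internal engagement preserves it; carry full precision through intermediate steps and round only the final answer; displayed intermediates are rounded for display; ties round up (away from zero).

2.0480

class = single-mesh tooth geometry [involute pair 51T × 47T, m = 3.572]
base radii: r_b1 = 87.813061, r_b2 = 80.925762
tip radii: r_a1 = 94.658000, r_a2 = 87.514000
no profile shift: α' = α, a' = a
action lengths: √(r_a1²−r_b1²) = 35.341242, √(r_a2²−r_b2²) = 33.312480
base pitch p_b = π·m·cos α = 10.818544
CR = (35.341242 + 33.312480 − 175.028000·sin 15.40600°)/10.818544 = 2.047992
contact ratio ≈ 2.0480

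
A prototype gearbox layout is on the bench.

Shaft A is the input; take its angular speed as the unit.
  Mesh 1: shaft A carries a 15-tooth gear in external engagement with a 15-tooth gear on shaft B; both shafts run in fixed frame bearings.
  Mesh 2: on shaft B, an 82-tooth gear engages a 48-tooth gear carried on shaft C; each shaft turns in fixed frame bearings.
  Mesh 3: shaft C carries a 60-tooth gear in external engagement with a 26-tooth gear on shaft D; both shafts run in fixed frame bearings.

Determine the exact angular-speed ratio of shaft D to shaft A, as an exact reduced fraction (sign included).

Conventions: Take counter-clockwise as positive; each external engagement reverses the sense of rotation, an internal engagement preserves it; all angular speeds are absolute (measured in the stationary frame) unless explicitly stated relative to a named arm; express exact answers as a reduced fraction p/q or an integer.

class = fixed-axis compound train [3 meshes; 3 ratios multiply, 3 sense flips]
mesh 1 [15T→15T]: running ratio 1, sense −
mesh 2 [82T→48T]: running ratio 41/24, sense +
mesh 3 [60T→26T]: running ratio 205/52, sense −
ω_out/ω_in = -205/52

-205/52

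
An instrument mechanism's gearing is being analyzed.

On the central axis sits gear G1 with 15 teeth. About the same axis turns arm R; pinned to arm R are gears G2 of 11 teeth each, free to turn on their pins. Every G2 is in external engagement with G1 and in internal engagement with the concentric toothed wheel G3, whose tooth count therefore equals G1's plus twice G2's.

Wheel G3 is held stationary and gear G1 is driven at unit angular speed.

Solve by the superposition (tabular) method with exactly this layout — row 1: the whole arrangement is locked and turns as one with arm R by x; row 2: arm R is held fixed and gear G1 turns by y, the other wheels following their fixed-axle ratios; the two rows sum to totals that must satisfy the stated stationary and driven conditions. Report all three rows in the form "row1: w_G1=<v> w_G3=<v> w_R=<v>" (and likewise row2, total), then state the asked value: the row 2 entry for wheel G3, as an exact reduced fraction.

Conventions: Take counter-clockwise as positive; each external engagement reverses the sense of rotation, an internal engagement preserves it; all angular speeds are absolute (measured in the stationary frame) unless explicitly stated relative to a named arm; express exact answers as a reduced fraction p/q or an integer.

planetary set (15T centre, 11T on arm, 37T internal) — Willis relation
superposition row 1 [locked train]: every member turns x
row 2 — arm fixed, fixed-axis ratios: sun y, ring −(15/37)·y, arm 0
boundary: total ω_ring = x − (15/37)·y = 0 and total ω_sun = x + y = 1  ⇒  y = 37/52, x = 15/52
row 2 ring = −(15/37)·37/52 = -15/52
totals (row 1 + row 2): sun 15/52 + 37/52 = 1, ring 15/52 + (-15/52) = 0, arm 15/52 + 0 = 15/52
asked cell (row2, ring) = -15/52

row1: w_G1=15/52 w_G3=15/52 w_R=15/52
row2: w_G1=37/52 w_G3=-15/52 w_R=0
total: w_G1=1 w_G3=0 w_R=15/52
asked value: -15/52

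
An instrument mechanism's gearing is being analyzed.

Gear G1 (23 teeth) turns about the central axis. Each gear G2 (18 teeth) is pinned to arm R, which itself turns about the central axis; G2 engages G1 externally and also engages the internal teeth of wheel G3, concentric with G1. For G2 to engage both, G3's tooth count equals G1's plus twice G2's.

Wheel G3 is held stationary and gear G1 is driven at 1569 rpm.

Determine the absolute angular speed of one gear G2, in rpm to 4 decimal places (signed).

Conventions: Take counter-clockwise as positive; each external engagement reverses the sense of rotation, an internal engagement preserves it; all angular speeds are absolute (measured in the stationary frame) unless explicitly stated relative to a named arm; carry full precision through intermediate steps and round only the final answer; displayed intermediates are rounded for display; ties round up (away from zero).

topology: planetary set — G1 23T / G2 18T / G3 59T, arm = carrier (Willis)
normalise by the input: solve with ω_sun = 1, then scale by 1569 rpm
ring teeth: 23 + 2·18 = 59
23(ω_sun−ω_arm) = −59(ω_ring−ω_arm),  ω_ring = 0, ω_sun = 1
23(1−ω_arm) = −59(0−ω_arm)  ⇒  82·ω_arm = 23  ⇒  ω_arm = 23/82
sun–planet mesh: 23·(1−23/82) = −18·(ω_p−ω_arm)  ⇒  ω_p−ω_arm = -1357/1476
ω_p = 23/82 − 1357/1476 = -23/36
scale: ω_p = -23/36 × 1569 rpm = -1002.4167 rpm

-1002.4167 rpm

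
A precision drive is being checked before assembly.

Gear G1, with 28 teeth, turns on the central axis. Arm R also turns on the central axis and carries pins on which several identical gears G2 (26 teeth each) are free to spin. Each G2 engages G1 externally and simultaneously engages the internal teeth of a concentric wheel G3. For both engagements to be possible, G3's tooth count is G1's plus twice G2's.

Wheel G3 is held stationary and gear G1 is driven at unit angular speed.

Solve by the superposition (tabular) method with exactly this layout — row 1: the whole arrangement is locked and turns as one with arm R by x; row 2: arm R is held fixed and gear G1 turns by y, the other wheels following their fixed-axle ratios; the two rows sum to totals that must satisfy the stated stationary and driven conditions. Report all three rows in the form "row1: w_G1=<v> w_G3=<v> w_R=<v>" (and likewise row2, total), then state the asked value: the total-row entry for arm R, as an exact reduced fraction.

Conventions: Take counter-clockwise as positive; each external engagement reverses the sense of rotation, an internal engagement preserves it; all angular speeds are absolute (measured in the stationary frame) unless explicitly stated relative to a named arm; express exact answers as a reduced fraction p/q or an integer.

recognized (axles ride arm R): planetary set, 28/26/80 teeth
superposition row 1 [locked train]: every member turns x
row 2 (arm held, sun turns y): ω_ring = −(28/80)·y, ω_arm = 0
boundary: total ω_ring = x − (28/80)·y = 0 and total ω_sun = x + y = 1  ⇒  y = 20/27, x = 7/27
row 2 ring = −(28/80)·20/27 = -7/27
totals (row 1 + row 2): sun 7/27 + 20/27 = 1, ring 7/27 + (-7/27) = 0, arm 7/27 + 0 = 7/27
asked cell (total, arm) = 7/27

row1: w_G1=7/27 w_G3=7/27 w_R=7/27
row2: w_G1=20/27 w_G3=-7/27 w_R=0
total: w_G1=1 w_G3=0 w_R=7/27
asked value: 7/27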